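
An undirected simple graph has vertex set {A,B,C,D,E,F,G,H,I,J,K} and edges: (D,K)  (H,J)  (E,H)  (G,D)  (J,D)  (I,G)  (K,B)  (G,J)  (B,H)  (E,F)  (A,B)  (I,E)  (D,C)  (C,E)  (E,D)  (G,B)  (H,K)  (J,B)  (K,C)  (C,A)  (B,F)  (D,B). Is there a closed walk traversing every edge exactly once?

No

Degrees: A:2, B:7, C:4, D:6, E:5, F:2, G:4, H:4, I:2, J:4, K:4
B, E have odd degree; an Eulerian circuit needs every degree to be even, so none exists.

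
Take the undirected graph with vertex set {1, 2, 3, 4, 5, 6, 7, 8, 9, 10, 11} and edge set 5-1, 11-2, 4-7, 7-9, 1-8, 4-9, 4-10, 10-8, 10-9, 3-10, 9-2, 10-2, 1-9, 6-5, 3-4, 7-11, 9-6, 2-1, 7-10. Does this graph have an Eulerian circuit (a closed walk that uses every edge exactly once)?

Yes

Degrees: 1:4, 2:4, 3:2, 4:4, 5:2, 6:2, 7:4, 8:2, 9:6, 10:6, 11:2
All degrees are even and the non-isolated vertices are connected — an Eulerian circuit exists.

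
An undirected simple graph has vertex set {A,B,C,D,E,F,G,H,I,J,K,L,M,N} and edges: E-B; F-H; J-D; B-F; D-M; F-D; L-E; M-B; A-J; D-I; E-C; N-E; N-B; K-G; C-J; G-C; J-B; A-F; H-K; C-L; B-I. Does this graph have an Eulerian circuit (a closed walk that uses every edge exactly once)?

Degrees: A:2, B:6, C:4, D:4, E:4, F:4, G:2, H:2, I:2, J:4, K:2, L:2, M:2, N:2
Every vertex has even degree and the edges form a single connected piece, so an Eulerian circuit exists.

Yes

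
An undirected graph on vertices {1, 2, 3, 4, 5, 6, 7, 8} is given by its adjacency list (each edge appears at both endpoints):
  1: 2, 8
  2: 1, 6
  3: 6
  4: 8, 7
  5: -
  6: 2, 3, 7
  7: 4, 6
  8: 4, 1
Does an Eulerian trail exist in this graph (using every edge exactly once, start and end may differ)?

Yes

Degrees: 1:2, 2:2, 3:1, 4:2, 5:0, 6:3, 7:2, 8:2
Odd-degree vertices: 3, 6 (2 total).
With 2 odd-degree vertices and all edges in one connected piece, an Eulerian trail exists (from 3 to 6).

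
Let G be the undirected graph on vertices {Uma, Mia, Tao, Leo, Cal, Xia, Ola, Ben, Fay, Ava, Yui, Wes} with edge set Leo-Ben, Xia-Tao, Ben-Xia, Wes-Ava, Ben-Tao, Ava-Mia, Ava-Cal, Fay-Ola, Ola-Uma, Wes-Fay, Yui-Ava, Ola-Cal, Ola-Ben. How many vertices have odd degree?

Degrees: Uma:1, Mia:1, Tao:2, Leo:1, Cal:2, Xia:2, Ola:4, Ben:4, Fay:2, Ava:4, Yui:1, Wes:2
Odd-degree vertices: Uma, Mia, Leo, Yui.

4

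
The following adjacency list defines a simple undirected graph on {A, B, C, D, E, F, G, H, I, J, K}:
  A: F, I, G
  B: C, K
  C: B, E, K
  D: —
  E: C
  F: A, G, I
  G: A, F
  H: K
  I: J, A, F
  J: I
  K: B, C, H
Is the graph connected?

No

Component: {D}
Component: {A, F, G, I, J}
Component: {B, C, E, H, K}
There are 3 separate components, so the graph is not connected.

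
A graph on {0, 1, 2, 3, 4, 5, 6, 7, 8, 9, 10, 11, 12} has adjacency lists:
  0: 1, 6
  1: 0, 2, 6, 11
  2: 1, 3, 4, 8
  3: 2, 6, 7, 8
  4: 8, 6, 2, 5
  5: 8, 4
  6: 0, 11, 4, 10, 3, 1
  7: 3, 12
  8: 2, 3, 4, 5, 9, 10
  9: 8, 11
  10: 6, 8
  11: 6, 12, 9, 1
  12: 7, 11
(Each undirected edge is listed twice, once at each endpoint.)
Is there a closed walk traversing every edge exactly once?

Yes

Degrees: 0:2, 1:4, 2:4, 3:4, 4:4, 5:2, 6:6, 7:2, 8:6, 9:2, 10:2, 11:4, 12:2
Every vertex has even degree and the edges form a single connected piece, so an Eulerian circuit exists.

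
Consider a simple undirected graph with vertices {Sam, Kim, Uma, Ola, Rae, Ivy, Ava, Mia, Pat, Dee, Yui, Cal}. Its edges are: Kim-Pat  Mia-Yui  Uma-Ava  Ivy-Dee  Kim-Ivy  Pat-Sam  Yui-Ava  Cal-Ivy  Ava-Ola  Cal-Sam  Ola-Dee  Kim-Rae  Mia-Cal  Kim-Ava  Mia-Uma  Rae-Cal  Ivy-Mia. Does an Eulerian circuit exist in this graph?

Yes

Degrees: Sam:2, Kim:4, Uma:2, Ola:2, Rae:2, Ivy:4, Ava:4, Mia:4, Pat:2, Dee:2, Yui:2, Cal:4
Every vertex has even degree and the edges form a single connected piece, so an Eulerian circuit exists.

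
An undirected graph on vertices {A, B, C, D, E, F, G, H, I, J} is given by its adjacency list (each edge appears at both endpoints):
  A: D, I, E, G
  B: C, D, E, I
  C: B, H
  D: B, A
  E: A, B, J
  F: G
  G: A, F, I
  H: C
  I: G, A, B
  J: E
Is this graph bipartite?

The cycle A-G-I-A has length 3, which is odd, so the graph is not bipartite.

No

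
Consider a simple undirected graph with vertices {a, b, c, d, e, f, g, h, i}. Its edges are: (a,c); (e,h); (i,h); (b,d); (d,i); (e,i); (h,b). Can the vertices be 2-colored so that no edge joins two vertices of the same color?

No

e-h-i-e is an odd cycle (length 3), and a bipartite graph can contain only even cycles.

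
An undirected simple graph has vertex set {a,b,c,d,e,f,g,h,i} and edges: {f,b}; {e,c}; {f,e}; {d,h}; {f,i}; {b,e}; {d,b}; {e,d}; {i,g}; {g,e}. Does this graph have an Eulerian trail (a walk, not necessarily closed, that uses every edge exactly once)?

No

Degrees: a:0, b:3, c:1, d:3, e:5, f:3, g:2, h:1, i:2
Odd-degree vertices: b, c, d, e, f, h (6 total).
An Eulerian trail requires 0 or 2 odd-degree vertices; here there are 6.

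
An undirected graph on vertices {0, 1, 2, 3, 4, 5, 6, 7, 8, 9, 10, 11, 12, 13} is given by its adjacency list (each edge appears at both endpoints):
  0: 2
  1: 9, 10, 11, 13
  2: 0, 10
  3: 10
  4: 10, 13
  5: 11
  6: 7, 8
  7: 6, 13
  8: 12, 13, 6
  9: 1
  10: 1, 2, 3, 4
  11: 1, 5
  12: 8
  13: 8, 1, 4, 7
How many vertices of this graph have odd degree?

Degrees: 0:1, 1:4, 2:2, 3:1, 4:2, 5:1, 6:2, 7:2, 8:3, 9:1, 10:4, 11:2, 12:1, 13:4
Odd-degree vertices: 0, 3, 5, 8, 9, 12.

6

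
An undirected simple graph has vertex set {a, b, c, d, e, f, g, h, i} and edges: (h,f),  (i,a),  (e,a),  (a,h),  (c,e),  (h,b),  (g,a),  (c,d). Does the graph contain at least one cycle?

No

The graph has 9 vertices, 8 edges, and 1 connected component.
A forest on 9 vertices with 1 component has exactly 8 edges, which matches — so no cycle.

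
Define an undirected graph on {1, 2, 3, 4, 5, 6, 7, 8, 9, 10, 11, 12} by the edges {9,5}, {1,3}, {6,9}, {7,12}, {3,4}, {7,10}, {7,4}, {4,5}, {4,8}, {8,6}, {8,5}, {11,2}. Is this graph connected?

Component: {2, 11}
Component: {1, 3, 4, 5, 6, 7, 8, 9, 10, 12}
No edge joins these 2 groups, so the graph is disconnected.

No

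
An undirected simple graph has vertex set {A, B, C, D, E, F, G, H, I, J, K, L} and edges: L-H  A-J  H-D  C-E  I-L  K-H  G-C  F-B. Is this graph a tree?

The graph has 12 vertices and 8 edges.
It is not connected, so it is not a tree.

No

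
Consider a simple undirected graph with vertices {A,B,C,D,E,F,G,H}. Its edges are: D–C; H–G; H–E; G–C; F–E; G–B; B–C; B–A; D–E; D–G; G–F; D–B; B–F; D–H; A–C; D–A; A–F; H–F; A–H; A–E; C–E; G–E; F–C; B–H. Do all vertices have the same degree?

Yes

Degrees: A:6, B:6, C:6, D:6, E:6, F:6, G:6, H:6
Every vertex has degree 6, so the graph is 6-regular.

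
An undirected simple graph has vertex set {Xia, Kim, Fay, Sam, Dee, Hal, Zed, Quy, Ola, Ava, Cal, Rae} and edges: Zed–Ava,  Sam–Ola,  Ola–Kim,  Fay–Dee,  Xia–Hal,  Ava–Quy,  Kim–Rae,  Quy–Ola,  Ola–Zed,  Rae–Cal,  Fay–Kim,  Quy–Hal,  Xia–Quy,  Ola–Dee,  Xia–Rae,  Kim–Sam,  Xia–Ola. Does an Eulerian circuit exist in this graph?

Degrees: Xia:4, Kim:4, Fay:2, Sam:2, Dee:2, Hal:2, Zed:2, Quy:4, Ola:6, Ava:2, Cal:1, Rae:3
Vertices with odd degree: Cal, Rae. An Eulerian circuit requires all degrees even.

No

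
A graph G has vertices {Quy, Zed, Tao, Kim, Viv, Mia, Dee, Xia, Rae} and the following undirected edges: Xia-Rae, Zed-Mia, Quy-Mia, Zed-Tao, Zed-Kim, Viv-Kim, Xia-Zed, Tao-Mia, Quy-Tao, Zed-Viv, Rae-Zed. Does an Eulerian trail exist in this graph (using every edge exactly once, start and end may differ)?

Degrees: Quy:2, Zed:6, Tao:3, Kim:2, Viv:2, Mia:3, Dee:0, Xia:2, Rae:2
Odd-degree vertices: Tao, Mia (2 total).
The non-isolated vertices are connected and exactly 2 have odd degree, so an Eulerian trail exists (from Tao to Mia).

Yes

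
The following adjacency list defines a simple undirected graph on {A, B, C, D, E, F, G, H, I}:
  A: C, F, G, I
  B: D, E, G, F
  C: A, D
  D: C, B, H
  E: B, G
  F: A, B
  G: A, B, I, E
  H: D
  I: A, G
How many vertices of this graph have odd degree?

2

Degrees: A:4, B:4, C:2, D:3, E:2, F:2, G:4, H:1, I:2
Odd-degree vertices: D, H.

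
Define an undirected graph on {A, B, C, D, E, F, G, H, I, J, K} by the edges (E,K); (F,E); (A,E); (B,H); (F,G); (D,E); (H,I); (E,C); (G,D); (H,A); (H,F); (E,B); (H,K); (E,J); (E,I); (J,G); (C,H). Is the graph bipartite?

Yes

A valid 2-coloring puts {E, G, H} on one side and {A, B, C, D, F, I, J, K} on the other; every edge crosses between the two sides.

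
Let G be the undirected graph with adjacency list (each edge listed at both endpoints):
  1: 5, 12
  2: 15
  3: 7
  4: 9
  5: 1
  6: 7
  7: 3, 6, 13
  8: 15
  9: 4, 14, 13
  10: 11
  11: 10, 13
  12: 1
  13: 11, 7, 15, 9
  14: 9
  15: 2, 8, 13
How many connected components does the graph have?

Component: {1, 5, 12}
Component: {2, 3, 4, 6, 7, 8, 9, 10, 11, 13, 14, 15}

2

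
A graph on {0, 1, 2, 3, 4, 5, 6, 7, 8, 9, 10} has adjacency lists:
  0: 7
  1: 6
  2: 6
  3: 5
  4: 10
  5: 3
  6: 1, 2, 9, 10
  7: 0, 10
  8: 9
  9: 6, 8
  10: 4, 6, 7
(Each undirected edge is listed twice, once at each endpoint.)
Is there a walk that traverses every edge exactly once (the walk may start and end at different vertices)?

Degrees: 0:1, 1:1, 2:1, 3:1, 4:1, 5:1, 6:4, 7:2, 8:1, 9:2, 10:3
Odd-degree vertices: 0, 1, 2, 3, 4, 5, 8, 10 (8 total).
An Eulerian trail requires 0 or 2 odd-degree vertices; here there are 8.

No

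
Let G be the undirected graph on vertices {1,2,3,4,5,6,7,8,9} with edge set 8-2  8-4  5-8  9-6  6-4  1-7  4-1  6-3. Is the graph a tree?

Yes

The graph has 9 vertices and 8 edges.
It is connected with exactly 8 edges, hence acyclic — it is a tree.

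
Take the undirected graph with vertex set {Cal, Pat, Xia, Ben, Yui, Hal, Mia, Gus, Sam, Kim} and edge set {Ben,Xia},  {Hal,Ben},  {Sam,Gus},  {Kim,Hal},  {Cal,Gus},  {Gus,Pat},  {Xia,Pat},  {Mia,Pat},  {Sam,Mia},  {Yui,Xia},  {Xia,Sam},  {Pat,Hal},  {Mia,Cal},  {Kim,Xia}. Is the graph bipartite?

Yes

A valid 2-coloring puts {Xia, Hal, Mia, Gus} on one side and {Cal, Pat, Ben, Yui, Sam, Kim} on the other; every edge crosses between the two sides.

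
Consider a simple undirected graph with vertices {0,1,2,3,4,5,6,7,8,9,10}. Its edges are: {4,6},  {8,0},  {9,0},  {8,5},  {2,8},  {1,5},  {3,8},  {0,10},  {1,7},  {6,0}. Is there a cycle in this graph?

|V| = 11, |E| = 10, number of components = 1.
A forest on 11 vertices with 1 component has exactly 10 edges, which matches — so no cycle.

No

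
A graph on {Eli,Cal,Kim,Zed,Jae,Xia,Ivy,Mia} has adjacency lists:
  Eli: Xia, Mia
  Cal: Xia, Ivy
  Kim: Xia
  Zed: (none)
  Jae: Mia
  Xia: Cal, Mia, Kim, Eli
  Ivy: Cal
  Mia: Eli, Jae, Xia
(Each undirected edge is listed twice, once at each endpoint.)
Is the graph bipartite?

Eli-Xia-Mia-Eli is an odd cycle (length 3), and a bipartite graph can contain only even cycles.

No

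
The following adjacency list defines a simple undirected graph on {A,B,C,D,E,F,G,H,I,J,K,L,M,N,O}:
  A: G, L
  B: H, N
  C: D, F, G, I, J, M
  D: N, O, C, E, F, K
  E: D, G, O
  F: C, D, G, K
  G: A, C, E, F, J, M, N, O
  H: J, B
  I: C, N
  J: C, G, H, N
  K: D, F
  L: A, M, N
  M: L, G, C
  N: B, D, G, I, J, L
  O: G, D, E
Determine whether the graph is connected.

Yes

A breadth-first search from A visits A, L, G, N, M, F, J, C, O, E, I, D, B, K, H — all 15 vertices — so the graph is connected.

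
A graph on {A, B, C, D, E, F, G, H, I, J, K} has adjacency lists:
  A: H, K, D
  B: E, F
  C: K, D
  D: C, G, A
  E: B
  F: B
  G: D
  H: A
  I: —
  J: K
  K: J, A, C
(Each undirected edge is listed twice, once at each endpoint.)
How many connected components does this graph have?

3

Component: {I}
Component: {B, E, F}
Component: {A, C, D, G, H, J, K}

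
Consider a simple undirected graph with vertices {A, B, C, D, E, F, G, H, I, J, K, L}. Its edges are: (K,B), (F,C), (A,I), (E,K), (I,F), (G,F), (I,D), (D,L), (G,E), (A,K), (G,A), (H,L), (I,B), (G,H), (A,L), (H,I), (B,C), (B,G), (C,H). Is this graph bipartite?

Yes

Partition the vertices as {C, G, I, J, K, L} vs {A, B, D, E, F, H}. Each listed edge has one endpoint in each part, so the graph is bipartite.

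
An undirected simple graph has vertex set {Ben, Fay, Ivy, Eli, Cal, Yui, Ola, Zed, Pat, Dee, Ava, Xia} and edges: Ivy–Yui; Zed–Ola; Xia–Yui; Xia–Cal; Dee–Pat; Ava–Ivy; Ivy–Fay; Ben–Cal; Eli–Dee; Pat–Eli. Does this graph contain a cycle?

Yes

The graph has 12 vertices, 10 edges, and 3 connected components.
Since 10 > 12 - 3, a cycle must exist; for instance Eli-Dee-Pat-Eli.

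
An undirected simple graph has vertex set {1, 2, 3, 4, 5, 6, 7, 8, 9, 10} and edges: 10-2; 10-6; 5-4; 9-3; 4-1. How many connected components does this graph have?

Component: {7}
Component: {8}
Component: {3, 9}
Component: {1, 4, 5}
Component: {2, 6, 10}

5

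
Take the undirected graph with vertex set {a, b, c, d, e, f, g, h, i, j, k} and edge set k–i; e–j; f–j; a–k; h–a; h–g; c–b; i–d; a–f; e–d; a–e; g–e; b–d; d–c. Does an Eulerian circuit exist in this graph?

Degrees: a:4, b:2, c:2, d:4, e:4, f:2, g:2, h:2, i:2, j:2, k:2
All degrees are even and the non-isolated vertices are connected — an Eulerian circuit exists.

Yes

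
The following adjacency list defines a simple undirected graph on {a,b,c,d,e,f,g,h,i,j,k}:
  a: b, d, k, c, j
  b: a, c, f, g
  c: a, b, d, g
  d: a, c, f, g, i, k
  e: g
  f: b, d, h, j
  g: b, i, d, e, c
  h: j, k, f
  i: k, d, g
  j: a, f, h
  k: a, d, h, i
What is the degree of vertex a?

5

Neighbors of a: b, c, d, j, k.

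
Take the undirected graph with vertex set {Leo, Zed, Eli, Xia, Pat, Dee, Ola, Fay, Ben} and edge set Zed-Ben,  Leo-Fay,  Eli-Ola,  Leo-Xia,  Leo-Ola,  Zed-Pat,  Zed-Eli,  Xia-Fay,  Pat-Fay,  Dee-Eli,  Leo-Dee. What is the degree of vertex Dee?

Neighbors of Dee: Leo, Eli.

2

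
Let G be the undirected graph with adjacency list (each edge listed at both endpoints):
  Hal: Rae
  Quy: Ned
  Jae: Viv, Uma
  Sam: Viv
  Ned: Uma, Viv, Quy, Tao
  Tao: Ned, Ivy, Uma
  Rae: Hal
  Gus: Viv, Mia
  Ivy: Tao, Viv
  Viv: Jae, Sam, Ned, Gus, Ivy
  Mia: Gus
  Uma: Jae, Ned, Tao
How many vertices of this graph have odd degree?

8

Degrees: Hal:1, Quy:1, Jae:2, Sam:1, Ned:4, Tao:3, Rae:1, Gus:2, Ivy:2, Viv:5, Mia:1, Uma:3
Odd-degree vertices: Hal, Quy, Sam, Tao, Rae, Viv, Mia, Uma.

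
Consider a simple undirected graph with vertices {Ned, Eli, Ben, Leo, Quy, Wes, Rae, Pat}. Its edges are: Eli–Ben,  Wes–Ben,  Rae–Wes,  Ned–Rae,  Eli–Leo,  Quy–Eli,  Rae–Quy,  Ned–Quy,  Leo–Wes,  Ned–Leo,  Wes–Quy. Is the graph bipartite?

No

Ned-Quy-Rae-Ned is an odd cycle (length 3), and a bipartite graph can contain only even cycles.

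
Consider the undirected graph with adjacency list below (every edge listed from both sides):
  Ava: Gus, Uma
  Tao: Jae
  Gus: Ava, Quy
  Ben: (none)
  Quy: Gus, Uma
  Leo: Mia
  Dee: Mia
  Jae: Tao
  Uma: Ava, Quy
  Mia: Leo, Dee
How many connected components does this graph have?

Component: {Ben}
Component: {Tao, Jae}
Component: {Leo, Dee, Mia}
Component: {Ava, Gus, Quy, Uma}

4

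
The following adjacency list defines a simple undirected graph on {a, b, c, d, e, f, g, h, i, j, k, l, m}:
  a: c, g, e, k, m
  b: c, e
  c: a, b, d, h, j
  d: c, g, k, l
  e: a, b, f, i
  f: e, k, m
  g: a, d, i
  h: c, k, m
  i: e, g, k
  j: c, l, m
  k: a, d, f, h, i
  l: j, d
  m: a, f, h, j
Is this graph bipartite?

Yes

Color {c, e, g, k, l, m} black and {a, b, d, f, h, i, j} white. No edge joins two same-colored vertices, so the graph is bipartite.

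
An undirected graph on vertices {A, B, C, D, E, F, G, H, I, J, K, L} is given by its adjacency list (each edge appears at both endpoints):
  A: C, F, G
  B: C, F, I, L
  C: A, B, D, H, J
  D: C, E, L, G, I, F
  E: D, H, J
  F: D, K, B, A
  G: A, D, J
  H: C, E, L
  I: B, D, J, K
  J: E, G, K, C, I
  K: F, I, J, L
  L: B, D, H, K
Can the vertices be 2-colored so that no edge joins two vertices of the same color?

No

The cycle K-J-C-D-L-K has length 5, which is odd, so the graph is not bipartite.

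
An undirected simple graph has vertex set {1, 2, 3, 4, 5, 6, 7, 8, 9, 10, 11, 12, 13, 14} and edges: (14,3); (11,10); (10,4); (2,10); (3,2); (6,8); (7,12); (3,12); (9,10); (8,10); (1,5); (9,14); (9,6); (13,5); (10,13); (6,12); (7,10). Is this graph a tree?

No

|V| = 14, |E| = 17.
Connected but with 17 > 13 edges, so it has a cycle and is not a tree.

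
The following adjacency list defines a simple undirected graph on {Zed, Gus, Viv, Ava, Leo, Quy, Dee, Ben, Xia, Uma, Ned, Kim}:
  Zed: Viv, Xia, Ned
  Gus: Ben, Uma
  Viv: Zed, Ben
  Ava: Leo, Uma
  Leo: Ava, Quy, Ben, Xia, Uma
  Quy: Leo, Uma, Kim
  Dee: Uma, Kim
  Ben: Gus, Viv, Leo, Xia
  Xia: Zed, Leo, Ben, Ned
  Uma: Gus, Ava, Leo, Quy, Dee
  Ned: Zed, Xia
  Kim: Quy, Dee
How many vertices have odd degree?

Degrees: Zed:3, Gus:2, Viv:2, Ava:2, Leo:5, Quy:3, Dee:2, Ben:4, Xia:4, Uma:5, Ned:2, Kim:2
Odd-degree vertices: Zed, Leo, Quy, Uma.

4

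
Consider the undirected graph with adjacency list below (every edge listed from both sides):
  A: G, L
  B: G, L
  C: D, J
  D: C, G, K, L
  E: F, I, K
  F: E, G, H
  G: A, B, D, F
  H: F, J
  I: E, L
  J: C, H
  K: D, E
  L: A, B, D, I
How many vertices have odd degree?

2

Degrees: A:2, B:2, C:2, D:4, E:3, F:3, G:4, H:2, I:2, J:2, K:2, L:4
Odd-degree vertices: E, F.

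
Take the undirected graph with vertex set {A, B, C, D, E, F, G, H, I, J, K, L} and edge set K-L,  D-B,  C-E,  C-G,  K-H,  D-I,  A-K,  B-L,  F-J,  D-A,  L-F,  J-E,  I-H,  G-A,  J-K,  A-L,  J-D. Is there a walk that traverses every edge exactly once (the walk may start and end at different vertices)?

Degrees: A:4, B:2, C:2, D:4, E:2, F:2, G:2, H:2, I:2, J:4, K:4, L:4
Odd-degree vertices: none (0 total).
The non-isolated vertices are connected and exactly 0 have odd degree, so an Eulerian trail exists.

Yes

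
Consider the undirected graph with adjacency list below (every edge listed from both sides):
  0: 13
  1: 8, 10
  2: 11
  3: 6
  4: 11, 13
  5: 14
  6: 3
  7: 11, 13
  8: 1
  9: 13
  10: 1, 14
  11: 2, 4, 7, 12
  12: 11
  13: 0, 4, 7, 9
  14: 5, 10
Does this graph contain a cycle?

Yes

|V| = 15, |E| = 13, number of components = 3.
Since 13 > 15 - 3, a cycle must exist; for instance 13-7-11-4-13.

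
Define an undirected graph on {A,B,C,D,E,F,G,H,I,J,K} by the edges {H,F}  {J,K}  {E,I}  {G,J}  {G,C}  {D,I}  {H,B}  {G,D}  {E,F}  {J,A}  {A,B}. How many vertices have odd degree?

Degrees: A:2, B:2, C:1, D:2, E:2, F:2, G:3, H:2, I:2, J:3, K:1
Odd-degree vertices: C, G, J, K.

4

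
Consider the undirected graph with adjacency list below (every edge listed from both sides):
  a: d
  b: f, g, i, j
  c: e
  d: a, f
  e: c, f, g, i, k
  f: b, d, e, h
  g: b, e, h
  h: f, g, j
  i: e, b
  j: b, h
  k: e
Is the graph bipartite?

Yes

Partition the vertices as {b, d, e, h} vs {a, c, f, g, i, j, k}. Each listed edge has one endpoint in each part, so the graph is bipartite.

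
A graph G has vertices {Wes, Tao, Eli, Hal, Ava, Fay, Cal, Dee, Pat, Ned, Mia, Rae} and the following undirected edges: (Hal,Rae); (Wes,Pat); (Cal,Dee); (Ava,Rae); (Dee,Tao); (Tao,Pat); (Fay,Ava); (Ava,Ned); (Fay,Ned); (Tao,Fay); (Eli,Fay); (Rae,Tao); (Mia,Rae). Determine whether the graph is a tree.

|V| = 12, |E| = 13.
A tree on 12 vertices has exactly 11 edges; this graph has 13, so it contains a cycle and is not a tree.

No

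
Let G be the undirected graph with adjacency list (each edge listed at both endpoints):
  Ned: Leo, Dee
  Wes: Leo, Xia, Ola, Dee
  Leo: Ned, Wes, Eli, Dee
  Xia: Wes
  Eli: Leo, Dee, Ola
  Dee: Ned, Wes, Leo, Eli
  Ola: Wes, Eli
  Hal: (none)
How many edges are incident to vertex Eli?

3

Neighbors of Eli: Leo, Dee, Ola.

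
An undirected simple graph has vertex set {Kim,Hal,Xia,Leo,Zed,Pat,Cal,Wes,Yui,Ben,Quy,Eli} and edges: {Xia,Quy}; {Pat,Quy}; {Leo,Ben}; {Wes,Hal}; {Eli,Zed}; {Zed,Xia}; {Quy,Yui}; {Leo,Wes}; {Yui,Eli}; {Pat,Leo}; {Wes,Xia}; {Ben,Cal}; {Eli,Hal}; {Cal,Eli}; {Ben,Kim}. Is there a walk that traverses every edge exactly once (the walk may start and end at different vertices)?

Degrees: Kim:1, Hal:2, Xia:3, Leo:3, Zed:2, Pat:2, Cal:2, Wes:3, Yui:2, Ben:3, Quy:3, Eli:4
Odd-degree vertices: Kim, Xia, Leo, Wes, Ben, Quy (6 total).
An Eulerian trail requires 0 or 2 odd-degree vertices; here there are 6.

No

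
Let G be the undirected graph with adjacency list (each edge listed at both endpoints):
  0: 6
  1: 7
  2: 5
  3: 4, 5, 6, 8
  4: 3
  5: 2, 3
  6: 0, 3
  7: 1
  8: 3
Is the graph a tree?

|V| = 9, |E| = 7.
It splits into 2 components, so it cannot be a tree.

No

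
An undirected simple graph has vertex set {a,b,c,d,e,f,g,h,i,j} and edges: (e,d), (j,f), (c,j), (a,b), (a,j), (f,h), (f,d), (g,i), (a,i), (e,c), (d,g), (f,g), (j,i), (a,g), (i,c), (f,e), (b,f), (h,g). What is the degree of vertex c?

Neighbors of c: e, i, j.

3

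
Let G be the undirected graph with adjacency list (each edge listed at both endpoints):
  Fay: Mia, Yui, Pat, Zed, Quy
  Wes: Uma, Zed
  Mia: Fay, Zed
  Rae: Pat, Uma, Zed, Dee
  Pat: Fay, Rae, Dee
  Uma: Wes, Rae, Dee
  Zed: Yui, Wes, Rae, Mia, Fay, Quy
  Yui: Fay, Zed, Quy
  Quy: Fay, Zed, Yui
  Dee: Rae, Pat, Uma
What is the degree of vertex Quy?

Neighbors of Quy: Fay, Zed, Yui.

3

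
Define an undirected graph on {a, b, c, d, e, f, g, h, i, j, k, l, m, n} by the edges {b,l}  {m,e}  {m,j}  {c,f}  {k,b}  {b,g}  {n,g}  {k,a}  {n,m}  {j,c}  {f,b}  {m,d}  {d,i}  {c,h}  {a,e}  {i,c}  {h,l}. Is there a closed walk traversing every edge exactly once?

Degrees: a:2, b:4, c:4, d:2, e:2, f:2, g:2, h:2, i:2, j:2, k:2, l:2, m:4, n:2
All degrees are even and the non-isolated vertices are connected — an Eulerian circuit exists.

Yes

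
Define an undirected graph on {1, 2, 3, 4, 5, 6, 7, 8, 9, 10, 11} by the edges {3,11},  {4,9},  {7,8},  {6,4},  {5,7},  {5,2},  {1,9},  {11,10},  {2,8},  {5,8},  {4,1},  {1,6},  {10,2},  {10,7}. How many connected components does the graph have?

Component: {1, 4, 6, 9}
Component: {2, 3, 5, 7, 8, 10, 11}

2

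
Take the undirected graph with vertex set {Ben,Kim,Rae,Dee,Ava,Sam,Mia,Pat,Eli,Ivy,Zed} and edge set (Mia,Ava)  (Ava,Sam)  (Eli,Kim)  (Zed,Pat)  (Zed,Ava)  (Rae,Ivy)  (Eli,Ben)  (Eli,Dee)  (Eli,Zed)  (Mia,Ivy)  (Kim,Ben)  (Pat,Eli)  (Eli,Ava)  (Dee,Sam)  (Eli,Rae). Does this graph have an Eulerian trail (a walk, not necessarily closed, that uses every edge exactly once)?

Degrees: Ben:2, Kim:2, Rae:2, Dee:2, Ava:4, Sam:2, Mia:2, Pat:2, Eli:7, Ivy:2, Zed:3
Odd-degree vertices: Eli, Zed (2 total).
The non-isolated vertices are connected and exactly 2 have odd degree, so an Eulerian trail exists (from Eli to Zed).

Yes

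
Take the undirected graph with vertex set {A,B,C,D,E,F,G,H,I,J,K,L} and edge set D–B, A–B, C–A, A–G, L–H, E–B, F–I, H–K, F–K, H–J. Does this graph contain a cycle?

No

|V| = 12, |E| = 10, number of components = 2.
Since 10 = 12 - 2, the graph is a forest and contains no cycle.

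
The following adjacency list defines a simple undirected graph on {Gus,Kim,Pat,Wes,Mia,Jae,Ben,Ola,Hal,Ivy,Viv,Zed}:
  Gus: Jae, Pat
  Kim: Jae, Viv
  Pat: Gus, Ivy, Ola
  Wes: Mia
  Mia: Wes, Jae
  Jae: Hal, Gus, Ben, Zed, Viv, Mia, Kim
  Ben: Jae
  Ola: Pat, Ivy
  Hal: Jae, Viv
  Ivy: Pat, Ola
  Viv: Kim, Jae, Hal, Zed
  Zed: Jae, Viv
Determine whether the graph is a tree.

|V| = 12, |E| = 15.
A tree on 12 vertices has exactly 11 edges; this graph has 15, so it contains a cycle and is not a tree.

No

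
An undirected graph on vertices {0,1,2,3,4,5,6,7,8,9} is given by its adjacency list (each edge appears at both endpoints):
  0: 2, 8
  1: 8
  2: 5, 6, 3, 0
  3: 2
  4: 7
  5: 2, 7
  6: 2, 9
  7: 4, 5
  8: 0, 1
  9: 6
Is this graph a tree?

Yes

|V| = 10, |E| = 9.
It is connected with exactly 9 edges, hence acyclic — it is a tree.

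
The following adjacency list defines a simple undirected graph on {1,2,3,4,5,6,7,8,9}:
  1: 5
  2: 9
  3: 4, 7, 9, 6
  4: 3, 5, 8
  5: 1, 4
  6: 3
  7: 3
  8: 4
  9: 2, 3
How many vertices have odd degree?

Degrees: 1:1, 2:1, 3:4, 4:3, 5:2, 6:1, 7:1, 8:1, 9:2
Odd-degree vertices: 1, 2, 4, 6, 7, 8.

6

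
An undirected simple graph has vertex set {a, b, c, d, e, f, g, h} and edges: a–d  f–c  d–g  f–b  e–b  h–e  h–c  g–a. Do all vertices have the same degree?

Degrees: a:2, b:2, c:2, d:2, e:2, f:2, g:2, h:2
Every vertex has degree 2, so the graph is 2-regular.

Yes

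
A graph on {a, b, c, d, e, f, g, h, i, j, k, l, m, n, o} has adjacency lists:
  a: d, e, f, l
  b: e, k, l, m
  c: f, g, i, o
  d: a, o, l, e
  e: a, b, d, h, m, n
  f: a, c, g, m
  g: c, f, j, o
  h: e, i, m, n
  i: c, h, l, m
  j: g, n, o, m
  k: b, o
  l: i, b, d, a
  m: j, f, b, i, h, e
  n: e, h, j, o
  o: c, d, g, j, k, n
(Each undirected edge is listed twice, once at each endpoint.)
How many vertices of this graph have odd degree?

Degrees: a:4, b:4, c:4, d:4, e:6, f:4, g:4, h:4, i:4, j:4, k:2, l:4, m:6, n:4, o:6
Odd-degree vertices: none.

0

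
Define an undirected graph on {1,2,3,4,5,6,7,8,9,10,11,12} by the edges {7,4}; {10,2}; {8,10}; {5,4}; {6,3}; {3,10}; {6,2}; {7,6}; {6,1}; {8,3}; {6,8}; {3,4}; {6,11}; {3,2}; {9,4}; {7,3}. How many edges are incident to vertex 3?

6

Neighbors of 3: 2, 4, 6, 7, 8, 10.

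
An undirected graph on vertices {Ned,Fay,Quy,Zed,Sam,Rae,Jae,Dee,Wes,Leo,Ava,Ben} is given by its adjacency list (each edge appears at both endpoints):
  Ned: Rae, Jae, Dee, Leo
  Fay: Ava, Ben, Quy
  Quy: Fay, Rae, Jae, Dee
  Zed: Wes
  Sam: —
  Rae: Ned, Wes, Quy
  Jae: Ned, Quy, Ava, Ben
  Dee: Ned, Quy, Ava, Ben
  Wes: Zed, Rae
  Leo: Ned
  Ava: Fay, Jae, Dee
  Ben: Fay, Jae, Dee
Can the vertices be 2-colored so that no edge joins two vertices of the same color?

Yes

Color {Fay, Zed, Sam, Rae, Jae, Dee, Leo} black and {Ned, Quy, Wes, Ava, Ben} white. No edge joins two same-colored vertices, so the graph is bipartite.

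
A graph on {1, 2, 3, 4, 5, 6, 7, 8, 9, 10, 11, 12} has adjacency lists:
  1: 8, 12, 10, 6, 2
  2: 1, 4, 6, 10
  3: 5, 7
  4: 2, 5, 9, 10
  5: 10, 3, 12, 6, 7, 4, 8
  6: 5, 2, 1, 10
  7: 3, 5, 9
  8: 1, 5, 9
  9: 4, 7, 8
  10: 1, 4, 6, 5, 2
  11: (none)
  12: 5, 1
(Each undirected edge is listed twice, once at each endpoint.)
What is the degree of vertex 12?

2

Neighbors of 12: 1, 5.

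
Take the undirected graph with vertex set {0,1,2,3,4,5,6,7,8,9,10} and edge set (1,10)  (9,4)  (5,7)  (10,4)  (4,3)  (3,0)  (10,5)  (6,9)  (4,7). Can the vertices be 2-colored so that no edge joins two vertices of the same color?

Partition the vertices as {2, 3, 7, 8, 9, 10} vs {0, 1, 4, 5, 6}. Each listed edge has one endpoint in each part, so the graph is bipartite.

Yes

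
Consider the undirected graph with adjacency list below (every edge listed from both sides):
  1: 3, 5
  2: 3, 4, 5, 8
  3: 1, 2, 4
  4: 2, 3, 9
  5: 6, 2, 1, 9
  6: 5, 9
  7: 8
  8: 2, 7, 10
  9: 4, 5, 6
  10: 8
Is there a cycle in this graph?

The graph has 10 vertices, 13 edges, and 1 connected component.
Since 13 > 10 - 1, a cycle must exist; for instance 1-5-2-3-1.

Yes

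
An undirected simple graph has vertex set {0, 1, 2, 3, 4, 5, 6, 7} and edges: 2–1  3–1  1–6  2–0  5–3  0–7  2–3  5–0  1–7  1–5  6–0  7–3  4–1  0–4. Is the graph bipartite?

The cycle 3-1-7-3 has length 3, which is odd, so the graph is not bipartite.

No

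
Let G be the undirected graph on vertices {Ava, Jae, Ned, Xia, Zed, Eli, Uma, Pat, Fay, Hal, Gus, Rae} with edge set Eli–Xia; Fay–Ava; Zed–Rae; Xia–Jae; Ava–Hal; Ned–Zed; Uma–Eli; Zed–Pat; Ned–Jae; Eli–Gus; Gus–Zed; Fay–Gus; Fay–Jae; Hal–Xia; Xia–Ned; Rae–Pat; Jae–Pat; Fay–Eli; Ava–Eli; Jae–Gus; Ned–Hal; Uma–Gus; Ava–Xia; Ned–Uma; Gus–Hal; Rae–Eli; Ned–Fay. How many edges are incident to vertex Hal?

Neighbors of Hal: Ava, Ned, Xia, Gus.

4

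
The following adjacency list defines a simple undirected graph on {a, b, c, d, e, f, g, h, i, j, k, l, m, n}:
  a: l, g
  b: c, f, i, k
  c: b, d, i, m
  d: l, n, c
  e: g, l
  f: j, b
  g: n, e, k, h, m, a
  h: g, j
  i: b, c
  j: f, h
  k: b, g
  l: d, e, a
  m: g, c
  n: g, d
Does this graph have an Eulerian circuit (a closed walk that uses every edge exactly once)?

No

Degrees: a:2, b:4, c:4, d:3, e:2, f:2, g:6, h:2, i:2, j:2, k:2, l:3, m:2, n:2
Vertices with odd degree: d, l. An Eulerian circuit requires all degrees even.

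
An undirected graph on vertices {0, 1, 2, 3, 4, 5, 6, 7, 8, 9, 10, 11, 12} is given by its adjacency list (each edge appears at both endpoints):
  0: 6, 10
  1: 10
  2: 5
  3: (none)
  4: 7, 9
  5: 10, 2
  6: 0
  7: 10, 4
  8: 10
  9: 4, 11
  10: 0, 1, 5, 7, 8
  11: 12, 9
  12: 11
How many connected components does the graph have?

2

Component: {3}
Component: {0, 1, 2, 4, 5, 6, 7, 8, 9, 10, 11, 12}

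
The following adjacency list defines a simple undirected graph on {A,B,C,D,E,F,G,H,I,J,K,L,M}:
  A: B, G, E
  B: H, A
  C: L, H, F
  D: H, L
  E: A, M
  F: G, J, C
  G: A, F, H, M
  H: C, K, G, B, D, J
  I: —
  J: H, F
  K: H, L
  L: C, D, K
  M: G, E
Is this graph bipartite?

Partition the vertices as {B, C, D, E, G, I, J, K} vs {A, F, H, L, M}. Each listed edge has one endpoint in each part, so the graph is bipartite.

Yes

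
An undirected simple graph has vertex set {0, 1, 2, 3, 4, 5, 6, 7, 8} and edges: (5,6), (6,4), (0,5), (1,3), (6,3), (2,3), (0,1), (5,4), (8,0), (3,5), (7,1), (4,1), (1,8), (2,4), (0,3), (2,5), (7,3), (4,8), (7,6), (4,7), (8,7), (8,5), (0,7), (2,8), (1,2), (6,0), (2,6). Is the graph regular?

Yes

Degrees: 0:6, 1:6, 2:6, 3:6, 4:6, 5:6, 6:6, 7:6, 8:6
All degrees equal 6; the graph is regular.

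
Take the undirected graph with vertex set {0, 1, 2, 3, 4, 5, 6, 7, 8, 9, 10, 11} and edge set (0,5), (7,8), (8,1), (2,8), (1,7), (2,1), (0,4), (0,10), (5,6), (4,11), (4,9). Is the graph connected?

Component: {3}
Component: {1, 2, 7, 8}
Component: {0, 4, 5, 6, 9, 10, 11}
There are 3 separate components, so the graph is not connected.

No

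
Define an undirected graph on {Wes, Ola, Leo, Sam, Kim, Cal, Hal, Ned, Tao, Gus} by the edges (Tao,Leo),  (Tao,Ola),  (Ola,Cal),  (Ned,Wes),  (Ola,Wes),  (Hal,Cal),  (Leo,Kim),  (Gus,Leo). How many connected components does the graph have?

Component: {Sam}
Component: {Wes, Ola, Leo, Kim, Cal, Hal, Ned, Tao, Gus}

2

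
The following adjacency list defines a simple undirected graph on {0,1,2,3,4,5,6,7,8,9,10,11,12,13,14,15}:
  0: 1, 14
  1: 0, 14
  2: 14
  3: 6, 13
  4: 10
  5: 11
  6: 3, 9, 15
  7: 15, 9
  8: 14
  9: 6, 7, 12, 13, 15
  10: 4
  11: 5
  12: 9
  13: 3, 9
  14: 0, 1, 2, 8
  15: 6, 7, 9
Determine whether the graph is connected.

Component: {4, 10}
Component: {5, 11}
Component: {0, 1, 2, 8, 14}
Component: {3, 6, 7, 9, 12, 13, 15}
There are 4 separate components, so the graph is not connected.

No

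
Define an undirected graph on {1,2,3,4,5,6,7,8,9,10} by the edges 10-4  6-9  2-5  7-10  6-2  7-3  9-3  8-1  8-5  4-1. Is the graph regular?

Degrees: 1:2, 2:2, 3:2, 4:2, 5:2, 6:2, 7:2, 8:2, 9:2, 10:2
All degrees equal 2; the graph is regular.

Yes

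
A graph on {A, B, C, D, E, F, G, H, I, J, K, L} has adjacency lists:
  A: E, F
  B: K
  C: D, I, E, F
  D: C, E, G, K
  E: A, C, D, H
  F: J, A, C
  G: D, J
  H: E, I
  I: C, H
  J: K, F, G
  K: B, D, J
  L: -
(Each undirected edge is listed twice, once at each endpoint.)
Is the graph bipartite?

D-E-C-D is an odd cycle (length 3), and a bipartite graph can contain only even cycles.

No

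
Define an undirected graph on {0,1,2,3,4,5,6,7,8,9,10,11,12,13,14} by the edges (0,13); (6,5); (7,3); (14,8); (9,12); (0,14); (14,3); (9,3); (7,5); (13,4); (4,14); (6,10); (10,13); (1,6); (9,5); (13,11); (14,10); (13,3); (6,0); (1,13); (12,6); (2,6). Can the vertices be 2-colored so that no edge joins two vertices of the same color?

Partition the vertices as {6, 7, 9, 13, 14} vs {0, 1, 2, 3, 4, 5, 8, 10, 11, 12}. Each listed edge has one endpoint in each part, so the graph is bipartite.

Yes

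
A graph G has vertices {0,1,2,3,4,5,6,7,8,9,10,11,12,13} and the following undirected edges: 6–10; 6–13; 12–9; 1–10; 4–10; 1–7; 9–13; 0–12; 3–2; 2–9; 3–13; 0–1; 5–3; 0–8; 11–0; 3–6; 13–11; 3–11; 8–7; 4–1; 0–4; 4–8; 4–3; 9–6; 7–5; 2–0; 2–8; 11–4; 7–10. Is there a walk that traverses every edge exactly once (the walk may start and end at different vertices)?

Degrees: 0:6, 1:4, 2:4, 3:6, 4:6, 5:2, 6:4, 7:4, 8:4, 9:4, 10:4, 11:4, 12:2, 13:4
Odd-degree vertices: none (0 total).
The non-isolated vertices are connected and exactly 0 have odd degree, so an Eulerian trail exists.

Yes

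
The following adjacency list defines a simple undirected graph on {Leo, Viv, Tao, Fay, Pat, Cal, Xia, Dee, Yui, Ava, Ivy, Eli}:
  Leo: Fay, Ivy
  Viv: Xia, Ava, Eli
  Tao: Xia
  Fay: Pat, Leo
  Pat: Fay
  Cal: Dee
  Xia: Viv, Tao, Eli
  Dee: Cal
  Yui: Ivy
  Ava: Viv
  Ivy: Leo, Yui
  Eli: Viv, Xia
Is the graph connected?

Component: {Cal, Dee}
Component: {Leo, Fay, Pat, Yui, Ivy}
Component: {Viv, Tao, Xia, Ava, Eli}
No edge joins these 3 groups, so the graph is disconnected.

No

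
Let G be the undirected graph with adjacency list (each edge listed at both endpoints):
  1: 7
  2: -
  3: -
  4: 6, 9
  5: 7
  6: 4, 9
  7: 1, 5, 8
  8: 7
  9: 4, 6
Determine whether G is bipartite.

No

The cycle 4-6-9-4 has length 3, which is odd, so the graph is not bipartite.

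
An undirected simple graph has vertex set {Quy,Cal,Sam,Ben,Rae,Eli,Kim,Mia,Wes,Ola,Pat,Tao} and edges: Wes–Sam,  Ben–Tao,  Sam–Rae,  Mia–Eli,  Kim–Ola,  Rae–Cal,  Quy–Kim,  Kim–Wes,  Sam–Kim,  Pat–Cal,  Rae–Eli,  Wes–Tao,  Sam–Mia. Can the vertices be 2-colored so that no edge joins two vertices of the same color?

The cycle Kim-Sam-Wes-Kim has length 3, which is odd, so the graph is not bipartite.

No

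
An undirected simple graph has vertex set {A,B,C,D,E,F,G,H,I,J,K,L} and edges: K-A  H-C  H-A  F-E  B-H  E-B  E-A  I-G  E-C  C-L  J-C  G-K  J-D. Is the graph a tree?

The graph has 12 vertices and 13 edges.
Connected but with 13 > 11 edges, so it has a cycle and is not a tree.

No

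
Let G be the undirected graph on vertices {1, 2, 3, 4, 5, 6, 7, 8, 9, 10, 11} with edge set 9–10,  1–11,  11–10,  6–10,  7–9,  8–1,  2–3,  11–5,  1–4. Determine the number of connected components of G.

2

Component: {2, 3}
Component: {1, 4, 5, 6, 7, 8, 9, 10, 11}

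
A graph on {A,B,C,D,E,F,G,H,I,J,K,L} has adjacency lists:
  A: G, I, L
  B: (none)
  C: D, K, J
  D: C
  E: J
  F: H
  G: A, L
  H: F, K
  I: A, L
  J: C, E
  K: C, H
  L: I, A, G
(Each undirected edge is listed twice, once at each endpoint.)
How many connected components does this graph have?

Component: {B}
Component: {A, G, I, L}
Component: {C, D, E, F, H, J, K}

3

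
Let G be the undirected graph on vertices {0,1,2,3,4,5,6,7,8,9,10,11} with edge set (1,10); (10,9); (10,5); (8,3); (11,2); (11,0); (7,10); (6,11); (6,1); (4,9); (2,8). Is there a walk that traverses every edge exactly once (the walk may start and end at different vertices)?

Degrees: 0:1, 1:2, 2:2, 3:1, 4:1, 5:1, 6:2, 7:1, 8:2, 9:2, 10:4, 11:3
Odd-degree vertices: 0, 3, 4, 5, 7, 11 (6 total).
With 6 odd-degree vertices (more than two), no single trail can use every edge.

No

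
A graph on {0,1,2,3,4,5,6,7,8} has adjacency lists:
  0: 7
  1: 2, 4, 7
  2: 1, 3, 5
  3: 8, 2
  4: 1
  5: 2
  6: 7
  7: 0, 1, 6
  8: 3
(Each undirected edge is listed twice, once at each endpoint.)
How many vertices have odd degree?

8

Degrees: 0:1, 1:3, 2:3, 3:2, 4:1, 5:1, 6:1, 7:3, 8:1
Odd-degree vertices: 0, 1, 2, 4, 5, 6, 7, 8.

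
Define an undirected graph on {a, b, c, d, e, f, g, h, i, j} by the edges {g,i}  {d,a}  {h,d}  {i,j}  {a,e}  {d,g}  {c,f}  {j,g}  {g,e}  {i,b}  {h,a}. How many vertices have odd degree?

Degrees: a:3, b:1, c:1, d:3, e:2, f:1, g:4, h:2, i:3, j:2
Odd-degree vertices: a, b, c, d, f, i.

6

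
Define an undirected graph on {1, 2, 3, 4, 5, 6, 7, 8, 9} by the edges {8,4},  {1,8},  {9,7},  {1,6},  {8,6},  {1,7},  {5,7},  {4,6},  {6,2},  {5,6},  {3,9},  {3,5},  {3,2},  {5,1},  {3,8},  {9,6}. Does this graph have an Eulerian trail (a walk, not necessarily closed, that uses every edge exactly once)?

Degrees: 1:4, 2:2, 3:4, 4:2, 5:4, 6:6, 7:3, 8:4, 9:3
Odd-degree vertices: 7, 9 (2 total).
The non-isolated vertices are connected and exactly 2 have odd degree, so an Eulerian trail exists (from 7 to 9).

Yes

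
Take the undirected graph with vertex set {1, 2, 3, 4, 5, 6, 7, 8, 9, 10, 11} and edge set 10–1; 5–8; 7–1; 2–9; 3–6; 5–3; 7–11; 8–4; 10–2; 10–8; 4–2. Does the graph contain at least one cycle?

Yes

|V| = 11, |E| = 11, number of components = 1.
Since 11 > 11 - 1, a cycle must exist; for instance 10-8-4-2-10.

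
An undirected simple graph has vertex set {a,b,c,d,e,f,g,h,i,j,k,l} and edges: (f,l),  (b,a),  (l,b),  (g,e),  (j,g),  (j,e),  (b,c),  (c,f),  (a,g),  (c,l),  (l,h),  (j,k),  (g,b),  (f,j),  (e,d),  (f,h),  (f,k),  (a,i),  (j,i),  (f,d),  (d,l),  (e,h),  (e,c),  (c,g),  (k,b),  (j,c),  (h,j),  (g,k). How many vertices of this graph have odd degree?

6

Degrees: a:3, b:5, c:6, d:3, e:5, f:6, g:6, h:4, i:2, j:7, k:4, l:5
Odd-degree vertices: a, b, d, e, j, l.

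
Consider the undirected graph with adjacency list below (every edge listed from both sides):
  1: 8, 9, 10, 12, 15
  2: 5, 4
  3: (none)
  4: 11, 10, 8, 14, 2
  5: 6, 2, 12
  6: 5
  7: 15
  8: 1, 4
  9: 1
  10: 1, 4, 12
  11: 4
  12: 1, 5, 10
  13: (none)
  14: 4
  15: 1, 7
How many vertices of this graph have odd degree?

10

Degrees: 1:5, 2:2, 3:0, 4:5, 5:3, 6:1, 7:1, 8:2, 9:1, 10:3, 11:1, 12:3, 13:0, 14:1, 15:2
Odd-degree vertices: 1, 4, 5, 6, 7, 9, 10, 11, 12, 14.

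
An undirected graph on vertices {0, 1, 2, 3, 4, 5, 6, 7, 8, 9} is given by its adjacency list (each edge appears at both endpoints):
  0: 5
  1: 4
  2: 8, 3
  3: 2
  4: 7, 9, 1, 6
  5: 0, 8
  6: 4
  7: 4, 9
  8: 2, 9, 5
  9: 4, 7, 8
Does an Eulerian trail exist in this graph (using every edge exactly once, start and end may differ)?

Degrees: 0:1, 1:1, 2:2, 3:1, 4:4, 5:2, 6:1, 7:2, 8:3, 9:3
Odd-degree vertices: 0, 1, 3, 6, 8, 9 (6 total).
With 6 odd-degree vertices (more than two), no single trail can use every edge.

No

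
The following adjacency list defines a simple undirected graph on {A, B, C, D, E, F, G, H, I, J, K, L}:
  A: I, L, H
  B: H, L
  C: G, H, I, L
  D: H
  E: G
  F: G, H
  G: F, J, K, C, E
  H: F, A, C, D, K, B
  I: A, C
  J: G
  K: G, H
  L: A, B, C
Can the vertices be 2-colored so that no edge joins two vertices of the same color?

Yes

A valid 2-coloring puts {G, H, I, L} on one side and {A, B, C, D, E, F, J, K} on the other; every edge crosses between the two sides.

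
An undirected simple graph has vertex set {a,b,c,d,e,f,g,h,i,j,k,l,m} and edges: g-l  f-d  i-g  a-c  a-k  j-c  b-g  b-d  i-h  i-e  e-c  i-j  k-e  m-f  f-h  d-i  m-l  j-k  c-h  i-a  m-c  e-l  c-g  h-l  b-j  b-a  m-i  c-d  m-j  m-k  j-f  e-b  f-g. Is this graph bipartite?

The cycle k-j-m-k has length 3, which is odd, so the graph is not bipartite.

No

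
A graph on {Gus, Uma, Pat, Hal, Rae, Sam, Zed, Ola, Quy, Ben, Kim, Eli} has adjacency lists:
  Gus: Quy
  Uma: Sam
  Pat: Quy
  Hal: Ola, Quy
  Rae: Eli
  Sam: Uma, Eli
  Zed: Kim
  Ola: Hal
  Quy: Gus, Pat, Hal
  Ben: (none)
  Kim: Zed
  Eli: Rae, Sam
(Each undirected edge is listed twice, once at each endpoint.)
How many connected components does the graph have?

4

Component: {Ben}
Component: {Zed, Kim}
Component: {Uma, Rae, Sam, Eli}
Component: {Gus, Pat, Hal, Ola, Quy}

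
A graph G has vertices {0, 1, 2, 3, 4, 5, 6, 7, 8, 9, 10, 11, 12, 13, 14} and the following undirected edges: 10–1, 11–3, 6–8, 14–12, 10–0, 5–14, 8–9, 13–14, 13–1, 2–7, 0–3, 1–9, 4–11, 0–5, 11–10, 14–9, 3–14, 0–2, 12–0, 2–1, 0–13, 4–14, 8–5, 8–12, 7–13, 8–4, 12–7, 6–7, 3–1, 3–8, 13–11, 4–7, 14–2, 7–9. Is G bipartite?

A valid 2-coloring puts {2, 3, 4, 5, 6, 9, 10, 12, 13} on one side and {0, 1, 7, 8, 11, 14} on the other; every edge crosses between the two sides.

Yes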